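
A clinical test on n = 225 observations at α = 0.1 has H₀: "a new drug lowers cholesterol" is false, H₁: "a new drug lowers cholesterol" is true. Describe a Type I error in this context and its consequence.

Type I error: rejecting H₀ when it is true — concluding that a new drug lowers cholesterol when in fact it is not. Consequence: approving an ineffective drug — patients take a useless medication and may skip effective alternatives.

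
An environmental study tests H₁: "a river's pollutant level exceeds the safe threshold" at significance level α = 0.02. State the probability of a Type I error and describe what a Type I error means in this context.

P(Type I error) = α = 0.02. A Type I error is rejecting H₀ when H₀ is actually true (false positive) — here, concluding that a river's pollutant level exceeds the safe threshold when in fact this is not the case. Consequence: shutting down a compliant factory unnecessarily.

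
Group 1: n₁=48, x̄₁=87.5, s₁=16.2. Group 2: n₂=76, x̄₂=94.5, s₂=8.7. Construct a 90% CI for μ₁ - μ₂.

Difference = -7.0. SE = √(16.2²/48 + 8.7²/76) = 2.542. CI = (-11.18, -2.82)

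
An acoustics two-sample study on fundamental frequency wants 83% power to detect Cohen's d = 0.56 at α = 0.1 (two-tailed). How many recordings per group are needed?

z_{α/2} = 1.645, z_β = Φ⁻¹(0.83) = 0.954. For medium effect (d = 0.56): n per group = 2(z_{α/2} + z_β)²/d² = 2(1.645 + 0.954)²/0.56² = 43.1 → 44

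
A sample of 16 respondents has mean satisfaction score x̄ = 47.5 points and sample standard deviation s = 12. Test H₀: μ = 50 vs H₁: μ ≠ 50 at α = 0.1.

t = (x̄ - μ₀)/(s/√n) = (47.5 - 50)/(12/√16) = -0.833. df = 15, critical t = ±1.753. Fail to reject H₀.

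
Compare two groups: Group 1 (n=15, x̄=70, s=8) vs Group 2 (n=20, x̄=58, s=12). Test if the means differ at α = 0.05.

Pooled sp = 10.49. t = 3.349, df = 33. Critical t = ±2.035. Reject H₀.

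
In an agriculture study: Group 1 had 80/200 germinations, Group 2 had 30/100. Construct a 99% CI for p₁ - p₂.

p̂₁ = 0.4, p̂₂ = 0.3. Difference = 0.1. CI = (-0.048, 0.248)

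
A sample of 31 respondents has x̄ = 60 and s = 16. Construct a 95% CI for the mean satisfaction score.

CI = x̄ ± t*(s/√n) = 60 ± 2.042(16/√31) = (54.13, 65.87)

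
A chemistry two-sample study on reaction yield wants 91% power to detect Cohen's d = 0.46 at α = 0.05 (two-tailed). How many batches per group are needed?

z_{α/2} = 1.96, z_β = Φ⁻¹(0.91) = 1.341. For small effect (d = 0.46): n per group = 2(z_{α/2} + z_β)²/d² = 2(1.96 + 1.341)²/0.46² = 103.0 → 103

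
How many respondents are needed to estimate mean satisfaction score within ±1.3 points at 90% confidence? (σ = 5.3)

n = (z*σ/E)² = (1.645×5.3/1.3)² = 45.0 → n = 45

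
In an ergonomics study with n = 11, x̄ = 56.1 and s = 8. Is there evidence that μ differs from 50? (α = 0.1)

t = (x̄ - μ₀)/(s/√n) = (56.1 - 50)/(8/√11) = 2.529. df = 10, critical t = ±1.812. Reject H₀.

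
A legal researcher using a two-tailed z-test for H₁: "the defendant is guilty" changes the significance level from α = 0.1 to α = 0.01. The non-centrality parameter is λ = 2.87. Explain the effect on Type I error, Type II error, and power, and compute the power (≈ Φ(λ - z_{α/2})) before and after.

Decreasing α from 0.1 to 0.01:
• Type I error rate decreases (α is the Type I rate by definition).
• Critical value moves from z_{α/2} = 1.645 to 2.576, so power = Φ(λ - z_{α/2}) goes from Φ(2.87 - 1.645) = 0.89 to Φ(2.87 - 2.576) = 0.616.
• Type II error rate β = 1 - power therefore increases (0.11 → 0.384).
Appropriate when false positives are costly — here, convicting an innocent person.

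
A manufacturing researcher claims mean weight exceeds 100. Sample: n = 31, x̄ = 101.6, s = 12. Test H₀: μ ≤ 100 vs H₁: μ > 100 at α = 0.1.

t = (101.6 - 100)/(12/√31) = 0.742, df = 30. Critical t = 1.31. Fail to reject H₀.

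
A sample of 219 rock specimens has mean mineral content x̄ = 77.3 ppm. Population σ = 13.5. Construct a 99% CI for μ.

CI = x̄ ± z*(σ/√n) = 77.3 ± 2.576(13.5/√219) = 77.3 ± 2.35 = (74.95, 79.65)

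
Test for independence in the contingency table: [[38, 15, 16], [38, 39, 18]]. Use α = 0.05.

χ² = 6.834. df = 2, critical = 5.991. Reject H₀. Variables are dependent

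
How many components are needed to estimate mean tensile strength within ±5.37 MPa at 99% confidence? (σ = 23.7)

n = (z*σ/E)² = (2.576×23.7/5.37)² = 129.3 → n = 130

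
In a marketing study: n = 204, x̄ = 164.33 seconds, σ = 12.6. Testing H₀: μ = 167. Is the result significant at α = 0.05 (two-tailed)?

z = (164.33 - 167)/(12.6/√204) = -3.027. Since |z| > 1.96, significant at α = 0.05.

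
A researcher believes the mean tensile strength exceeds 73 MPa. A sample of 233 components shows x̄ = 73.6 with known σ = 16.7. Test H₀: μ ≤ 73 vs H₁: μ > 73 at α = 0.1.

z = 0.548. Critical value: 1.28. Fail to reject H₀.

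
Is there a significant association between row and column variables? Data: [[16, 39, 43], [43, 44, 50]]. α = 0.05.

χ² = 6.902. df = 2, critical = 5.991. Reject H₀. Variables are dependent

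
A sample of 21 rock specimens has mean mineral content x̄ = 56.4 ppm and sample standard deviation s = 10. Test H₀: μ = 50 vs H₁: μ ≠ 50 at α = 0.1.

t = (x̄ - μ₀)/(s/√n) = (56.4 - 50)/(10/√21) = 2.933. df = 20, critical t = ±1.725. Reject H₀.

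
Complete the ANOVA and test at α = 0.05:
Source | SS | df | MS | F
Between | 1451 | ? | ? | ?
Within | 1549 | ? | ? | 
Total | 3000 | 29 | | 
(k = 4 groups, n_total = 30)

df_between = 3, df_within = 26. MS_between = 483.67, MS_within = 59.58. F = 8.118, F_crit ≈ 2.975. Reject H₀.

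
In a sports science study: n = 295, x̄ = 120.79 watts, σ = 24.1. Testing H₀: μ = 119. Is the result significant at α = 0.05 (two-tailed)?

z = (120.79 - 119)/(24.1/√295) = 1.276. Since |z| ≤ 1.96, not significant at α = 0.05.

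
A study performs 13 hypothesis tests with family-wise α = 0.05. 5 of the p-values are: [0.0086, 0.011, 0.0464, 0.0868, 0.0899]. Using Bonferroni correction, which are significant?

Bonferroni α = 0.05/13 = 0.00385. None of the given p-values are significant.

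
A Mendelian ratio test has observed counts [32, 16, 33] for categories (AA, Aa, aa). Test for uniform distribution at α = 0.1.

Expected = 27 each. χ² = Σ(O-E)²/E = 6.741. df = 2, critical value = 4.605. Reject H₀.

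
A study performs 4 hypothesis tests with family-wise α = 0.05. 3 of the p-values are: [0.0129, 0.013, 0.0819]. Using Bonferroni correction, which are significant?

Bonferroni α = 0.05/4 = 0.0125. None of the given p-values are significant.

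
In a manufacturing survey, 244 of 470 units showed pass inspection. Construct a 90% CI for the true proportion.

p̂ = 0.519. CI = p̂ ± z*√(p̂(1-p̂)/n) = (0.481, 0.557)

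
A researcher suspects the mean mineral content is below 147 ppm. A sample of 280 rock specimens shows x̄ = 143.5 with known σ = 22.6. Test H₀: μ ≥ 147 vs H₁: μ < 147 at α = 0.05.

z = -2.591. Critical value: -1.645. Reject H₀.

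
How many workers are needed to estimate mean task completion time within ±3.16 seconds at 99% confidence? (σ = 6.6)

n = (z*σ/E)² = (2.576×6.6/3.16)² = 28.9 → n = 29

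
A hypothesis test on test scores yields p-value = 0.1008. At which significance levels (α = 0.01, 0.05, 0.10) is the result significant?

p = 0.1008. Not significant at any of the given levels.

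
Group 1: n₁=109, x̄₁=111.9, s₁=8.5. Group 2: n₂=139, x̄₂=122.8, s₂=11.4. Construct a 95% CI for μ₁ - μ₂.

Difference = -10.9. SE = √(8.5²/109 + 11.4²/139) = 1.264. CI = (-13.38, -8.42)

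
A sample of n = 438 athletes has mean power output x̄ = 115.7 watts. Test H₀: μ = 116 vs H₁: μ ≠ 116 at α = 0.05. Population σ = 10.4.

z = (x̄ - μ₀)/(σ/√n) = (115.7 - 116)/(10.4/√438) = -0.604. Critical value: ±1.96. Since |-0.604| ≤ 1.96, Fail to reject H₀.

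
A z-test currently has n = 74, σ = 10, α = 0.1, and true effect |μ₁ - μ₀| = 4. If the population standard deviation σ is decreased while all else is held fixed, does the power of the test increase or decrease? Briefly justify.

Power increases: a smaller σ shrinks the standard error σ/√n, moving the sampling distribution under H₁ further from the critical value.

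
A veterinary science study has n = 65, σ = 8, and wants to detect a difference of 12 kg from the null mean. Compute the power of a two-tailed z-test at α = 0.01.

SE = σ/√n = 8/√65 = 0.992. Non-centrality λ = d/SE = 12/0.992 = 12.093. Power ≈ Φ(λ - z_{α/2}) = Φ(12.093 - 2.576) = Φ(9.517) = 1.0.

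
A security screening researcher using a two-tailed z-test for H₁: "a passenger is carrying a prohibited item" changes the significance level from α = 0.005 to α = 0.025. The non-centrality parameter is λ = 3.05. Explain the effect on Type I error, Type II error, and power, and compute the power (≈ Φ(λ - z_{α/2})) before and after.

Increasing α from 0.005 to 0.025:
• Type I error rate increases (α is the Type I rate by definition).
• Critical value moves from z_{α/2} = 2.807 to 2.241, so power = Φ(λ - z_{α/2}) goes from Φ(3.05 - 2.807) = 0.596 to Φ(3.05 - 2.241) = 0.791.
• Type II error rate β = 1 - power therefore decreases (0.404 → 0.209).
Appropriate when false negatives are costly — here, letting a prohibited item through — security breach.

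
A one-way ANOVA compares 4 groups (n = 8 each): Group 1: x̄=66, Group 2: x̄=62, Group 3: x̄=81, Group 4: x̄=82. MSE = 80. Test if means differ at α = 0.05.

Grand mean = 72.75. SS_between = 2518.0, MS_between = 839.33. F = 10.492, F_crit ≈ 2.947. Reject H₀.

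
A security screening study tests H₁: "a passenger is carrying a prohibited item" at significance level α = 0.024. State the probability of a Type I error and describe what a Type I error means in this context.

P(Type I error) = α = 0.024. A Type I error is rejecting H₀ when H₀ is actually true (false positive) — here, concluding that a passenger is carrying a prohibited item when in fact this is not the case. Consequence: detaining an innocent passenger — delay and inconvenience.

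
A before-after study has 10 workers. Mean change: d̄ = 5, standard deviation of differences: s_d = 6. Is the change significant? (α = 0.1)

t = d̄/(s_d/√n) = 5/(6/√10) = 2.635. df = 9, critical t = ±1.833. Reject H₀.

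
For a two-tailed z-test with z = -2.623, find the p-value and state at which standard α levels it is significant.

p = 2·P(Z > |-2.623|) = 2·(1 - Φ(2.623)) ≈ 0.0087. Significant at α = 0.1; Significant at α = 0.05; Significant at α = 0.01.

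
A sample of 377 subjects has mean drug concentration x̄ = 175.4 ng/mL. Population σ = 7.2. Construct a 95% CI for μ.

CI = x̄ ± z*(σ/√n) = 175.4 ± 1.96(7.2/√377) = 175.4 ± 0.73 = (174.67, 176.13)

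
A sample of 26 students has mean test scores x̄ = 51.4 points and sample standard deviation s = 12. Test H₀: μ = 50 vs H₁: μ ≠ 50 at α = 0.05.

t = (x̄ - μ₀)/(s/√n) = (51.4 - 50)/(12/√26) = 0.595. df = 25, critical t = ±2.06. Fail to reject H₀.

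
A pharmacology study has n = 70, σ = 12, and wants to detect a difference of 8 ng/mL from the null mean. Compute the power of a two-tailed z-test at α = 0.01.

SE = σ/√n = 12/√70 = 1.434. Non-centrality λ = d/SE = 8/1.434 = 5.578. Power ≈ Φ(λ - z_{α/2}) = Φ(5.578 - 2.576) = Φ(3.002) = 0.999.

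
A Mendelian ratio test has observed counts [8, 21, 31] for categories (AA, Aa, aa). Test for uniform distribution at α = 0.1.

Expected = 20 each. χ² = Σ(O-E)²/E = 13.3. df = 2, critical value = 4.605. Reject H₀.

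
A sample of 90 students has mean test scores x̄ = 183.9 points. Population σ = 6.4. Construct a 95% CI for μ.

CI = x̄ ± z*(σ/√n) = 183.9 ± 1.96(6.4/√90) = 183.9 ± 1.32 = (182.58, 185.22)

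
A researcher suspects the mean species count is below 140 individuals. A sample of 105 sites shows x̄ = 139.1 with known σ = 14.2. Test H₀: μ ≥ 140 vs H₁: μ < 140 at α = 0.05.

z = -0.649. Critical value: -1.645. Fail to reject H₀.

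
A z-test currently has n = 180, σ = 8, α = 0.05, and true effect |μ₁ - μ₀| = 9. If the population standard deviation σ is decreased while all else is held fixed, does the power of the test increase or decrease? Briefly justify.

Power increases: a smaller σ shrinks the standard error σ/√n, moving the sampling distribution under H₁ further from the critical value.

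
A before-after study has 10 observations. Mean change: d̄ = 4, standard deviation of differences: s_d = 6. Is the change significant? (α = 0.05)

t = d̄/(s_d/√n) = 4/(6/√10) = 2.108. df = 9, critical t = ±2.262. Fail to reject H₀.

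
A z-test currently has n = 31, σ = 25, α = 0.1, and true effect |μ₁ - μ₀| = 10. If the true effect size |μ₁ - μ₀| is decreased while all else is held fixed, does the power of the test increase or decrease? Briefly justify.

Power decreases: a smaller true effect decreases the non-centrality λ = |μ₁ - μ₀|/(σ/√n).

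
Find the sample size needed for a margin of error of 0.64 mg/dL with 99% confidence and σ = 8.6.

n = (z*σ/E)² = (2.576×8.6/0.64)² = 1198.2 → n = 1199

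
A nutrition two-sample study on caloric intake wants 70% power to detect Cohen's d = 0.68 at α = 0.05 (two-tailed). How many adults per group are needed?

z_{α/2} = 1.96, z_β = Φ⁻¹(0.7) = 0.524. For medium effect (d = 0.68): n per group = 2(z_{α/2} + z_β)²/d² = 2(1.96 + 0.524)²/0.68² = 26.7 → 27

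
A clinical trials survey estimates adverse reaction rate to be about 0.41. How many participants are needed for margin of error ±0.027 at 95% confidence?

n = z²p(1-p)/E² = 1.96²×0.41×0.59/0.027² = 1274.7 → n = 1275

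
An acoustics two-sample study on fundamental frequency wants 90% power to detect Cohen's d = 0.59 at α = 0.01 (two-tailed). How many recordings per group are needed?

z_{α/2} = 2.576, z_β = Φ⁻¹(0.9) = 1.282. For medium effect (d = 0.59): n per group = 2(z_{α/2} + z_β)²/d² = 2(2.576 + 1.282)²/0.59² = 85.5 → 86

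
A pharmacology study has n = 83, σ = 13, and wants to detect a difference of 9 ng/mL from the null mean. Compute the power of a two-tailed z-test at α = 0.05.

SE = σ/√n = 13/√83 = 1.427. Non-centrality λ = d/SE = 9/1.427 = 6.307. Power ≈ Φ(λ - z_{α/2}) = Φ(6.307 - 1.96) = Φ(4.347) = 1.0.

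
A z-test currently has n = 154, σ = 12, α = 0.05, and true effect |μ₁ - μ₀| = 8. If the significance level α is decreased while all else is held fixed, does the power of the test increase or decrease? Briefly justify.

Power decreases: a smaller α raises the critical value, so less of the H₁ sampling distribution falls in the rejection region.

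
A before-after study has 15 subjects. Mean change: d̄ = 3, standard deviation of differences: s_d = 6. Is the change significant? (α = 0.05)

t = d̄/(s_d/√n) = 3/(6/√15) = 1.936. df = 14, critical t = ±2.145. Fail to reject H₀.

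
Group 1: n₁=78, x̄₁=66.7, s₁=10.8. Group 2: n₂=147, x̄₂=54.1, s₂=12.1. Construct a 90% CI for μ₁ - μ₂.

Difference = 12.6. SE = √(10.8²/78 + 12.1²/147) = 1.578. CI = (10.0, 15.2)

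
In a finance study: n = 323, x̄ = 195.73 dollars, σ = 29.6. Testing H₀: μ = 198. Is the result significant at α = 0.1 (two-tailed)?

z = (195.73 - 198)/(29.6/√323) = -1.378. Since |z| ≤ 1.645, not significant at α = 0.1.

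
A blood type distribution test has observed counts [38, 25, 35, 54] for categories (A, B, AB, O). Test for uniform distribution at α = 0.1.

Expected = 38 each. χ² = Σ(O-E)²/E = 11.421. df = 3, critical value = 6.251. Reject H₀.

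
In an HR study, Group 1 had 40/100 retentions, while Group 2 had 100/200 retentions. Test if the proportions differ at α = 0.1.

p̂₁ = 0.4, p̂₂ = 0.5, pooled p̂ = 0.467. z = -1.637. Critical: ±1.645. Fail to reject H₀.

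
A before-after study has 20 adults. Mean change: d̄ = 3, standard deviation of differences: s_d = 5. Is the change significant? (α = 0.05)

t = d̄/(s_d/√n) = 3/(5/√20) = 2.683. df = 19, critical t = ±2.093. Reject H₀.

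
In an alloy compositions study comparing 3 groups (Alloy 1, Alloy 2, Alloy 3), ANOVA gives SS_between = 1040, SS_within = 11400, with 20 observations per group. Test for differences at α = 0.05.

df_between = 2, df_within = 57. F = MS_between/MS_within = 520.0/200.0 = 2.6. F_crit ≈ 3.159. Fail to reject H₀.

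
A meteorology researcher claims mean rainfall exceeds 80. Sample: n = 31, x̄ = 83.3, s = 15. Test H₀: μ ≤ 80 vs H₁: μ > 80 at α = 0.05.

t = (83.3 - 80)/(15/√31) = 1.225, df = 30. Critical t = 1.697. Fail to reject H₀.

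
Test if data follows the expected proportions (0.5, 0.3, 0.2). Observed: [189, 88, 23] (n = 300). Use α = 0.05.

Expected: [150.0, 90.0, 60.0]. χ² = 33.001. df = 2, critical = 5.991. Reject H₀.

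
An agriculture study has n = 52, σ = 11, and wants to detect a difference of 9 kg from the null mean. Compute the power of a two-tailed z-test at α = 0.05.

SE = σ/√n = 11/√52 = 1.525. Non-centrality λ = d/SE = 9/1.525 = 5.9. Power ≈ Φ(λ - z_{α/2}) = Φ(5.9 - 1.96) = Φ(3.94) = 1.0.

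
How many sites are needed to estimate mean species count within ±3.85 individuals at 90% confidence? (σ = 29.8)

n = (z*σ/E)² = (1.645×29.8/3.85)² = 162.1 → n = 163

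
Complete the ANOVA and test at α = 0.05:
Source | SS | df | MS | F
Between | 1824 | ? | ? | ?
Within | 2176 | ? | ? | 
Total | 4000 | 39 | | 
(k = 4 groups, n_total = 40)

df_between = 3, df_within = 36. MS_between = 608.0, MS_within = 60.44. F = 10.059, F_crit ≈ 2.866. Reject H₀.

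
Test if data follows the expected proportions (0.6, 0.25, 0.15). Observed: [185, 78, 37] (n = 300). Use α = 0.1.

Expected: [180.0, 75.0, 45.0]. χ² = 1.681. df = 2, critical = 4.605. Fail to reject H₀.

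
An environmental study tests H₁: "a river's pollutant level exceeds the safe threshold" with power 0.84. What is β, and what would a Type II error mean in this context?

β = 1 - power = 1 - 0.84 = 0.16. A Type II error is failing to reject H₀ when H₀ is false (false negative) — here, failing to conclude that a river's pollutant level exceeds the safe threshold when in fact it is true. Consequence: allowing unsafe pollution to continue.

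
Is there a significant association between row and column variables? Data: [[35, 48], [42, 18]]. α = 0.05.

χ² = 10.854. df = 1, critical = 3.841. Reject H₀. Variables are dependent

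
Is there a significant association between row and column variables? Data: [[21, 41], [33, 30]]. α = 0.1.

χ² = 4.363. df = 1, critical = 2.706. Reject H₀. Variables are dependent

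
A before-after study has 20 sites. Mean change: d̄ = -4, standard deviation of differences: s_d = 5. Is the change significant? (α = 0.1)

t = d̄/(s_d/√n) = -4/(5/√20) = -3.578. df = 19, critical t = ±1.729. Reject H₀.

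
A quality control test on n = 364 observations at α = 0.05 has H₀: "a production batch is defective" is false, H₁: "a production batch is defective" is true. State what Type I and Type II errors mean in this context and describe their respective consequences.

Type I (false positive): concluding that a production batch is defective when it is not — scrapping a good batch — wasted material and cost for no reason. Type II (false negative): failing to conclude that a production batch is defective when it is — shipping a defective batch — faulty products reach customers. Which is costlier depends on domain priorities and is a judgement call rather than a statistical fact.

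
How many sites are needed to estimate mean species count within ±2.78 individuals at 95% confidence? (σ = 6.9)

n = (z*σ/E)² = (1.96×6.9/2.78)² = 23.7 → n = 24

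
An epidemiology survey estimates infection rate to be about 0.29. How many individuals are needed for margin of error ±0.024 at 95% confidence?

n = z²p(1-p)/E² = 1.96²×0.29×0.71/0.024² = 1373.2 → n = 1374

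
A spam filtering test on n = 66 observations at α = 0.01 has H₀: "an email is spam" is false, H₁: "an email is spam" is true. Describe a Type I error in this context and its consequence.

Type I error: rejecting H₀ when it is true — concluding that an email is spam when in fact it is not. Consequence: a legitimate email is sent to the spam folder and the user misses it.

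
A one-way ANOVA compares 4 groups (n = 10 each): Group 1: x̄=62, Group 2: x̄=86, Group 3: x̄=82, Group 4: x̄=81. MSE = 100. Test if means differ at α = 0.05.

Grand mean = 77.75. SS_between = 3447.5, MS_between = 1149.17. F = 11.492, F_crit ≈ 2.866. Reject H₀.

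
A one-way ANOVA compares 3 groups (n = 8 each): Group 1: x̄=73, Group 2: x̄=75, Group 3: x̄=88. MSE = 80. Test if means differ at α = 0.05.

Grand mean = 78.67. SS_between = 1061.33, MS_between = 530.67. F = 6.633, F_crit ≈ 3.467. Reject H₀.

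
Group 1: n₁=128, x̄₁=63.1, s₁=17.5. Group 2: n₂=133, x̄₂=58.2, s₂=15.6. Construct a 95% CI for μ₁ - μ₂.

Difference = 4.9. SE = √(17.5²/128 + 15.6²/133) = 2.055. CI = (0.87, 8.93)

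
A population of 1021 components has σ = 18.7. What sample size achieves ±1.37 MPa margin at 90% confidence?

Without FPC: n₀ = (1.645×18.7/1.37)² = 504.166. With FPC: n = n₀N/(n₀+N-1) = 337.7 → n = 338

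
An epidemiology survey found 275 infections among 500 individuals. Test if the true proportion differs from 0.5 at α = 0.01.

p̂ = 0.55, p₀ = 0.5. z = (p̂ - p₀)/√(p₀(1-p₀)/n) = 2.236. Critical: ±2.576. Fail to reject H₀.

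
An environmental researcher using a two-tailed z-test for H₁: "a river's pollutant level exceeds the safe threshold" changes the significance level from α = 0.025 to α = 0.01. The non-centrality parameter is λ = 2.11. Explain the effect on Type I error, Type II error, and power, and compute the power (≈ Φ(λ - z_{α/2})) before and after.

Decreasing α from 0.025 to 0.01:
• Type I error rate decreases (α is the Type I rate by definition).
• Critical value moves from z_{α/2} = 2.241 to 2.576, so power = Φ(λ - z_{α/2}) goes from Φ(2.11 - 2.241) = 0.448 to Φ(2.11 - 2.576) = 0.321.
• Type II error rate β = 1 - power therefore increases (0.552 → 0.679).
Appropriate when false positives are costly — here, shutting down a compliant factory unnecessarily.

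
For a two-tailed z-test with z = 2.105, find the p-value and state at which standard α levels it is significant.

p = 2·P(Z > |2.105|) = 2·(1 - Φ(2.105)) ≈ 0.0353. Significant at α = 0.1; Significant at α = 0.05.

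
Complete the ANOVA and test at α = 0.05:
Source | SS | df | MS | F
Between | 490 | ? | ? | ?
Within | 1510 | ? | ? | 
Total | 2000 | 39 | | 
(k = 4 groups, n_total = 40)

df_between = 3, df_within = 36. MS_between = 163.33, MS_within = 41.94. F = 3.894, F_crit ≈ 2.866. Reject H₀.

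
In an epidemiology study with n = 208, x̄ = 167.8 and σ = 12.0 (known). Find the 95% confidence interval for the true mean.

CI = x̄ ± z*(σ/√n) = 167.8 ± 1.96(12.0/√208) = 167.8 ± 1.63 = (166.17, 169.43)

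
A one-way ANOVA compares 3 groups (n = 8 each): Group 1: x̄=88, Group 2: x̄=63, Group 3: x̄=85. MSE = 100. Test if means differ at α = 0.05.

Grand mean = 78.67. SS_between = 2981.33, MS_between = 1490.67. F = 14.907, F_crit ≈ 3.467. Reject H₀.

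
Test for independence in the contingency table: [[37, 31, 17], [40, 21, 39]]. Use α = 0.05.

χ² = 9.529. df = 2, critical = 5.991. Reject H₀. Variables are dependent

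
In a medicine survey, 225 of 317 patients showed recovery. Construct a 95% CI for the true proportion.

p̂ = 0.71. CI = p̂ ± z*√(p̂(1-p̂)/n) = (0.66, 0.76)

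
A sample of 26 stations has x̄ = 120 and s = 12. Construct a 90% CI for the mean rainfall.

CI = x̄ ± t*(s/√n) = 120 ± 1.708(12/√26) = (115.98, 124.02)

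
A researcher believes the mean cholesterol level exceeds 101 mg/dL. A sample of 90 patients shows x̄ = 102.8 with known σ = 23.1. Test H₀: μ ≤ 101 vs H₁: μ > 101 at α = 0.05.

z = 0.739. Critical value: 1.645. Fail to reject H₀.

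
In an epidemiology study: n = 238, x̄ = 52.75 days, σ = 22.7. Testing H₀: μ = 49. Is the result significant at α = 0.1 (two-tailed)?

z = (52.75 - 49)/(22.7/√238) = 2.549. Since |z| > 1.645, significant at α = 0.1.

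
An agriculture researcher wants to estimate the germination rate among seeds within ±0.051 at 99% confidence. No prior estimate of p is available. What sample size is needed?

Conservative approach: use p = 0.5 (maximizes p(1-p) = 0.25). n = z²(0.25)/E² = 2.576²×0.25/0.051² = 637.8 → n = 638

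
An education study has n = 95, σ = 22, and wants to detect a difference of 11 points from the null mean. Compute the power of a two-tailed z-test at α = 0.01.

SE = σ/√n = 22/√95 = 2.257. Non-centrality λ = d/SE = 11/2.257 = 4.873. Power ≈ Φ(λ - z_{α/2}) = Φ(4.873 - 2.576) = Φ(2.297) = 0.989.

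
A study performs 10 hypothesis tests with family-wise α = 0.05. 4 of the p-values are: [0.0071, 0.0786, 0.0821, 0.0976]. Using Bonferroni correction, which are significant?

Bonferroni α = 0.05/10 = 0.005. None of the given p-values are significant.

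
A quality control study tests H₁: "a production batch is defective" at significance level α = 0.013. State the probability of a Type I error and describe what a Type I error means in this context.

P(Type I error) = α = 0.013. A Type I error is rejecting H₀ when H₀ is actually true (false positive) — here, concluding that a production batch is defective when in fact this is not the case. Consequence: scrapping a good batch — wasted material and cost for no reason.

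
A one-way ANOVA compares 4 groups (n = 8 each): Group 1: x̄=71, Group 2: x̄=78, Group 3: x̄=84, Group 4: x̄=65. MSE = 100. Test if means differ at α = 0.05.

Grand mean = 74.5. SS_between = 1640.0, MS_between = 546.67. F = 5.467, F_crit ≈ 2.947. Reject H₀.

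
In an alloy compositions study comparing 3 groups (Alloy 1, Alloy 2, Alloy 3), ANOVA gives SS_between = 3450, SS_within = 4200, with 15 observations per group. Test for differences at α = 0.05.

df_between = 2, df_within = 42. F = MS_between/MS_within = 1725.0/100.0 = 17.25. F_crit ≈ 3.22. Reject H₀. At least one mean differs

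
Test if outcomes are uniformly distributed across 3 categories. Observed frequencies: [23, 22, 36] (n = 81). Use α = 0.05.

Expected = 27 each. χ² = Σ(O-E)²/E = 4.519. df = 2, critical value = 5.991. Fail to reject H₀.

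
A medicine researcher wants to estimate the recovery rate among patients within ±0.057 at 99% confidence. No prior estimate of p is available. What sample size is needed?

Conservative approach: use p = 0.5 (maximizes p(1-p) = 0.25). n = z²(0.25)/E² = 2.576²×0.25/0.057² = 510.6 → n = 511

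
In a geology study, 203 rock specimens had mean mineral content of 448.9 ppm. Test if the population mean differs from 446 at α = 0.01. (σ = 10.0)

z = (x̄ - μ₀)/(σ/√n) = (448.9 - 446)/(10.0/√203) = 4.132. Critical value: ±2.576. Since |4.132| > 2.576, Reject H₀.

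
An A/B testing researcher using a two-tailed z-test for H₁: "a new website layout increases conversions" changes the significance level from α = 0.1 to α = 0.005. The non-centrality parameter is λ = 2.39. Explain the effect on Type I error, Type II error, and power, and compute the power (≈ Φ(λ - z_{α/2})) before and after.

Decreasing α from 0.1 to 0.005:
• Type I error rate decreases (α is the Type I rate by definition).
• Critical value moves from z_{α/2} = 1.645 to 2.807, so power = Φ(λ - z_{α/2}) goes from Φ(2.39 - 1.645) = 0.772 to Φ(2.39 - 2.807) = 0.338.
• Type II error rate β = 1 - power therefore increases (0.228 → 0.662).
Appropriate when false positives are costly — here, rolling out a layout that doesn't actually help — wasted engineering effort.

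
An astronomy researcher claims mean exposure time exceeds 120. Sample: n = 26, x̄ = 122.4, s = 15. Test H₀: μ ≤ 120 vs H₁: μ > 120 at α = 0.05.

t = (122.4 - 120)/(15/√26) = 0.816, df = 25. Critical t = 1.708. Fail to reject H₀.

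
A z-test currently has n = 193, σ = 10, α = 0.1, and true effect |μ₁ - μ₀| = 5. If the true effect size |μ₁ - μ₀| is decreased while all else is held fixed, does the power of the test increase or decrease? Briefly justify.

Power decreases: a smaller true effect decreases the non-centrality λ = |μ₁ - μ₀|/(σ/√n).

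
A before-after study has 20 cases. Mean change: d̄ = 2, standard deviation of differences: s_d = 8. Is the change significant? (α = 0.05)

t = d̄/(s_d/√n) = 2/(8/√20) = 1.118. df = 19, critical t = ±2.093. Fail to reject H₀.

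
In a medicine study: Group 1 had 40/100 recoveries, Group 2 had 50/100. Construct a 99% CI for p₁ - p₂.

p̂₁ = 0.4, p̂₂ = 0.5. Difference = -0.1. CI = (-0.28, 0.08)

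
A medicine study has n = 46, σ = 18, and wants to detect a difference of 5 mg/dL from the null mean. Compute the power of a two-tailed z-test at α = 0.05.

SE = σ/√n = 18/√46 = 2.654. Non-centrality λ = d/SE = 5/2.654 = 1.884. Power ≈ Φ(λ - z_{α/2}) = Φ(1.884 - 1.96) = Φ(-0.076) = 0.47.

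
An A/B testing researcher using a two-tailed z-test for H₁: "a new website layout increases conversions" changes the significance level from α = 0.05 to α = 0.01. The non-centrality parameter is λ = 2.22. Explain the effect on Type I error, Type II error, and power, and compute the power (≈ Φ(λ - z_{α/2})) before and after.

Decreasing α from 0.05 to 0.01:
• Type I error rate decreases (α is the Type I rate by definition).
• Critical value moves from z_{α/2} = 1.96 to 2.576, so power = Φ(λ - z_{α/2}) goes from Φ(2.22 - 1.96) = 0.603 to Φ(2.22 - 2.576) = 0.361.
• Type II error rate β = 1 - power therefore increases (0.397 → 0.639).
Appropriate when false positives are costly — here, rolling out a layout that doesn't actually help — wasted engineering effort.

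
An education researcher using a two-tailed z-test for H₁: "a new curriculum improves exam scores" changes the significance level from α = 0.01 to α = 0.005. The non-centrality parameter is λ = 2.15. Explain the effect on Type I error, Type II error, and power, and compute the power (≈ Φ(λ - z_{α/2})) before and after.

Decreasing α from 0.01 to 0.005:
• Type I error rate decreases (α is the Type I rate by definition).
• Critical value moves from z_{α/2} = 2.576 to 2.807, so power = Φ(λ - z_{α/2}) goes from Φ(2.15 - 2.576) = 0.335 to Φ(2.15 - 2.807) = 0.256.
• Type II error rate β = 1 - power therefore increases (0.665 → 0.744).
Appropriate when false positives are costly — here, adopting a curriculum that gives no real benefit — disruption for nothing.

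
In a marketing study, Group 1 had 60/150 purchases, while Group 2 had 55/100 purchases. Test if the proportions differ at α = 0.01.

p̂₁ = 0.4, p̂₂ = 0.55, pooled p̂ = 0.46. z = -2.331. Critical: ±2.576. Fail to reject H₀.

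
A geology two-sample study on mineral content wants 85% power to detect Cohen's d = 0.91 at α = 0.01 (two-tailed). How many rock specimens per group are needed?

z_{α/2} = 2.576, z_β = Φ⁻¹(0.85) = 1.036. For large effect (d = 0.91): n per group = 2(z_{α/2} + z_β)²/d² = 2(2.576 + 1.036)²/0.91² = 31.5 → 32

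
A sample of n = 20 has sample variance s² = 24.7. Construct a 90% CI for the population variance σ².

df = 19. χ²_{0.05} = 30.144, χ²_{0.95} = 10.117. CI for σ² = ((n-1)s²/χ²_{α/2}, (n-1)s²/χ²_{1-α/2}) = (19·24.7/30.144, 19·24.7/10.117) = (15.57, 46.39)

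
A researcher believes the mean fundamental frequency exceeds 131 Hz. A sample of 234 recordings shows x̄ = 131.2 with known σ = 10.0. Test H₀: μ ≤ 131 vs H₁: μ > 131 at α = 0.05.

z = 0.306. Critical value: 1.645. Fail to reject H₀.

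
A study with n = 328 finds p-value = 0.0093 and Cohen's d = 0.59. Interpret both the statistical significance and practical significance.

Statistically significant (p = 0.0093 < 0.05). Cohen's d = 0.59 indicates a medium effect size. Both statistical and practical significance should be considered.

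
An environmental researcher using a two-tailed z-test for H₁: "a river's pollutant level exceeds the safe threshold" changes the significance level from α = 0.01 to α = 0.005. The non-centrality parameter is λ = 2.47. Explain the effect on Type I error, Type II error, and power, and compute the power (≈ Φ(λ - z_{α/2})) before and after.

Decreasing α from 0.01 to 0.005:
• Type I error rate decreases (α is the Type I rate by definition).
• Critical value moves from z_{α/2} = 2.576 to 2.807, so power = Φ(λ - z_{α/2}) goes from Φ(2.47 - 2.576) = 0.458 to Φ(2.47 - 2.807) = 0.368.
• Type II error rate β = 1 - power therefore increases (0.542 → 0.632).
Appropriate when false positives are costly — here, shutting down a compliant factory unnecessarily.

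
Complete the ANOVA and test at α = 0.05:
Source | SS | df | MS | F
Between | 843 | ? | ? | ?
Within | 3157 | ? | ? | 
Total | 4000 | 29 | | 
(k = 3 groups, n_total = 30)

df_between = 2, df_within = 27. MS_between = 421.5, MS_within = 116.93. F = 3.605, F_crit ≈ 3.354. Reject H₀.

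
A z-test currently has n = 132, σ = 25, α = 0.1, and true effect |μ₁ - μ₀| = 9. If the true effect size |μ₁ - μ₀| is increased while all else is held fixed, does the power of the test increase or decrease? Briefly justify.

Power increases: a larger true effect increases the non-centrality λ = |μ₁ - μ₀|/(σ/√n).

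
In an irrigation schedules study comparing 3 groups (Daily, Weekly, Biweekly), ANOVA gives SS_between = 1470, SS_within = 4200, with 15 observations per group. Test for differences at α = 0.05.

df_between = 2, df_within = 42. F = MS_between/MS_within = 735.0/100.0 = 7.35. F_crit ≈ 3.22. Reject H₀. At least one mean differs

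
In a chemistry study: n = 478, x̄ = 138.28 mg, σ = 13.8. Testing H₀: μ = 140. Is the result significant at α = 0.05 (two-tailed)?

z = (138.28 - 140)/(13.8/√478) = -2.725. Since |z| > 1.96, significant at α = 0.05.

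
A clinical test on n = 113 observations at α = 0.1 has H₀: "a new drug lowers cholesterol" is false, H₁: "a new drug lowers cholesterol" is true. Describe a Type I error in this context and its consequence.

Type I error: rejecting H₀ when it is true — concluding that a new drug lowers cholesterol when in fact it is not. Consequence: approving an ineffective drug — patients take a useless medication and may skip effective alternatives.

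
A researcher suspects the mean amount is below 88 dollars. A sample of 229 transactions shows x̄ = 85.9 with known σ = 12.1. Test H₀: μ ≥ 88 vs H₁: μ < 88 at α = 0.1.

z = -2.626. Critical value: -1.28. Reject H₀.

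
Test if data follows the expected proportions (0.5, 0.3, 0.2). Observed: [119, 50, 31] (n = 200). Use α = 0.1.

Expected: [100.0, 60.0, 40.0]. χ² = 7.302. df = 2, critical = 4.605. Reject H₀.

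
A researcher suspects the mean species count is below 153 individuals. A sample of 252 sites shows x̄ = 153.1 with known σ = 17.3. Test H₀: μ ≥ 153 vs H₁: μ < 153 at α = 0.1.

z = 0.092. Critical value: -1.28. Fail to reject H₀.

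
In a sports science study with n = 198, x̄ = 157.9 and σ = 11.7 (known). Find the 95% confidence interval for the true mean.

CI = x̄ ± z*(σ/√n) = 157.9 ± 1.96(11.7/√198) = 157.9 ± 1.63 = (156.27, 159.53)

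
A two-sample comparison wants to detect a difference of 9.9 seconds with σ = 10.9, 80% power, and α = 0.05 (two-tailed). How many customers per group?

n per group = 2(z_α/2 + z_β)²σ²/d² = 2×(1.96 + 0.84)²×10.9²/9.9² = 19.01 → n = 20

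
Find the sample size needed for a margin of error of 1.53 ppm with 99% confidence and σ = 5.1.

n = (z*σ/E)² = (2.576×5.1/1.53)² = 73.7 → n = 74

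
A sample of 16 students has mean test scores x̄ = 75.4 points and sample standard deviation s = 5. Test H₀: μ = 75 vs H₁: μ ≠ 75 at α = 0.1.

t = (x̄ - μ₀)/(s/√n) = (75.4 - 75)/(5/√16) = 0.32. df = 15, critical t = ±1.753. Fail to reject H₀.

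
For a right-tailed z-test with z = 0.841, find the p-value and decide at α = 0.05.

p = P(Z > 0.841) = 1 - Φ(0.841) ≈ 0.2002. Since p ≥ 0.05, fail to reject H₀ (not significant) at α = 0.05.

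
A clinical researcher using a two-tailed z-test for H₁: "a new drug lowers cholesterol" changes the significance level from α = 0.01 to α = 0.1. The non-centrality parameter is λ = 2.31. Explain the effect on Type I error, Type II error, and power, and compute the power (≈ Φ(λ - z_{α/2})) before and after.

Increasing α from 0.01 to 0.1:
• Type I error rate increases (α is the Type I rate by definition).
• Critical value moves from z_{α/2} = 2.576 to 1.645, so power = Φ(λ - z_{α/2}) goes from Φ(2.31 - 2.576) = 0.395 to Φ(2.31 - 1.645) = 0.747.
• Type II error rate β = 1 - power therefore decreases (0.605 → 0.253).
Appropriate when false negatives are costly — here, shelving an effective drug — patients miss out on a treatment that would have helped.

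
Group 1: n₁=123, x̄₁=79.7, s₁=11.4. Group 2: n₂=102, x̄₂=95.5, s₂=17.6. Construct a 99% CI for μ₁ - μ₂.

Difference = -15.8. SE = √(11.4²/123 + 17.6²/102) = 2.023. CI = (-21.01, -10.59)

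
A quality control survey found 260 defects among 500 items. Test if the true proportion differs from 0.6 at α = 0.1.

p̂ = 0.52, p₀ = 0.6. z = (p̂ - p₀)/√(p₀(1-p₀)/n) = -3.651. Critical: ±1.645. Reject H₀.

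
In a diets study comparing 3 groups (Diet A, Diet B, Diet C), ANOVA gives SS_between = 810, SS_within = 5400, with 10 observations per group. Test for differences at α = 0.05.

df_between = 2, df_within = 27. F = MS_between/MS_within = 405.0/200.0 = 2.025. F_crit ≈ 3.354. Fail to reject H₀.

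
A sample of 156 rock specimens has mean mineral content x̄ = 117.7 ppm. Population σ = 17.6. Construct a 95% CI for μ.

CI = x̄ ± z*(σ/√n) = 117.7 ± 1.96(17.6/√156) = 117.7 ± 2.76 = (114.94, 120.46)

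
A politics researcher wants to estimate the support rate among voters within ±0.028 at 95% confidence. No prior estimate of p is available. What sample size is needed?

Conservative approach: use p = 0.5 (maximizes p(1-p) = 0.25). n = z²(0.25)/E² = 1.96²×0.25/0.028² = 1225.0 → n = 1225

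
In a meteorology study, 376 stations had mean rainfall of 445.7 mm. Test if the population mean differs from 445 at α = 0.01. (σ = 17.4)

z = (x̄ - μ₀)/(σ/√n) = (445.7 - 445)/(17.4/√376) = 0.78. Critical value: ±2.576. Since |0.78| ≤ 2.576, Fail to reject H₀.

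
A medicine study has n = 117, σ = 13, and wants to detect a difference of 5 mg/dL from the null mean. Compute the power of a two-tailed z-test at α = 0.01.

SE = σ/√n = 13/√117 = 1.202. Non-centrality λ = d/SE = 5/1.202 = 4.16. Power ≈ Φ(λ - z_{α/2}) = Φ(4.16 - 2.576) = Φ(1.584) = 0.943.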